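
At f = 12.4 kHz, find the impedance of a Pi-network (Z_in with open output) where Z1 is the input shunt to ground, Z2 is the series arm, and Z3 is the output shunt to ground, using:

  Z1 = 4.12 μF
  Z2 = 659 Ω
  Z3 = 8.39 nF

Step 1 — Angular frequency: ω = 2π·f = 2π·1.24e+04 = 7.791e+04 rad/s.
Step 2 — Component impedances:
  Z1: Z = 1/(jωC) = -j/(ω·C) = 0 - j3.115 Ω
  Z2: Z = R = 659 Ω
  Z3: Z = 1/(jωC) = -j/(ω·C) = 0 - j1530 Ω
Step 3 — With open output, the series arm Z2 and the output shunt Z3 appear in series to ground: Z2 + Z3 = 659 - j1530 Ω.
Step 4 — Parallel with input shunt Z1: Z_in = Z1 || (Z2 + Z3) = 0.002297 - j3.11 Ω = 3.11∠-90.0° Ω.

Z = 0.002297 - j3.11 Ω = 3.11∠-90.0° Ω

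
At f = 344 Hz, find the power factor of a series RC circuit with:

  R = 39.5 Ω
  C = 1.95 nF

Step 1 — Angular frequency: ω = 2π·f = 2π·344 = 2161 rad/s.
Step 2 — Component impedances:
  R: Z = R = 39.5 Ω
  C: Z = 1/(jωC) = -j/(ω·C) = 0 - j2.373e+05 Ω
Step 3 — Series combination: Z_total = R + C = 39.5 - j2.373e+05 Ω = 2.373e+05∠-90.0° Ω.
Step 4 — Power factor: PF = cos(φ) = Re(Z)/|Z| = 39.5/2.373e+05 = 0.0001665.
Step 5 — Type: Im(Z) = -2.373e+05 ⇒ leading (phase φ = -90.0°).

PF = 0.0001665 (leading, φ = -90.0°)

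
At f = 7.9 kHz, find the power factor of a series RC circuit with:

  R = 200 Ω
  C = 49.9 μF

Step 1 — Angular frequency: ω = 2π·f = 2π·7900 = 4.964e+04 rad/s.
Step 2 — Component impedances:
  R: Z = R = 200 Ω
  C: Z = 1/(jωC) = -j/(ω·C) = 0 - j0.4037 Ω
Step 3 — Series combination: Z_total = R + C = 200 - j0.4037 Ω = 200∠-0.1° Ω.
Step 4 — Power factor: PF = cos(φ) = Re(Z)/|Z| = 200/200 = 1.
Step 5 — Type: Im(Z) = -0.4037 ⇒ leading (phase φ = -0.1°).

PF = 1 (leading, φ = -0.1°)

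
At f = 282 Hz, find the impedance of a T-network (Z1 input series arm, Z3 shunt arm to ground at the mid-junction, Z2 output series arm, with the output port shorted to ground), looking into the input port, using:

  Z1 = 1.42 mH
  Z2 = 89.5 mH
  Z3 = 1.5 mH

Step 1 — Angular frequency: ω = 2π·f = 2π·282 = 1772 rad/s.
Step 2 — Component impedances:
  Z1: Z = jωL = j·1772·0.00142 = 0 + j2.516 Ω
  Z2: Z = jωL = j·1772·0.0895 = 0 + j158.6 Ω
  Z3: Z = jωL = j·1772·0.0015 = 0 + j2.658 Ω
Step 3 — With the output port shorted to ground, the output series arm Z2 runs from the junction to ground; the shunt arm Z3 also runs from the junction to ground. They appear in parallel: Z3 || Z2 = 0 + j2.614 Ω.
Step 4 — Series with input arm Z1: Z_in = Z1 + (Z3 || Z2) = 0 + j5.13 Ω = 5.13∠90.0° Ω.

Z = 0 + j5.13 Ω = 5.13∠90.0° Ω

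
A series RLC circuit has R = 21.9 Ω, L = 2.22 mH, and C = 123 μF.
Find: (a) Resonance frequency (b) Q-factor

Step 1 — Resonance condition Im(Z)=0 gives ω₀ = 1/√(LC).
Step 2 — ω₀ = 1/√(0.00222·0.000123) = 1914 rad/s.
Step 3 — f₀ = ω₀/(2π) = 304.6 Hz.
Step 4 — Series Q: Q = ω₀L/R = 1914·0.00222/21.9 = 0.194.

(a) f₀ = 304.6 Hz  (b) Q = 0.194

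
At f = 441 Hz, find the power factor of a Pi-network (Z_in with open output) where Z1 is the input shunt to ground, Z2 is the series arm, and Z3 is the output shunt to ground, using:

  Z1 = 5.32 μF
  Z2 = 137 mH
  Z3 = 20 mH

Step 1 — Angular frequency: ω = 2π·f = 2π·441 = 2771 rad/s.
Step 2 — Component impedances:
  Z1: Z = 1/(jωC) = -j/(ω·C) = 0 - j67.84 Ω
  Z2: Z = jωL = j·2771·0.137 = 0 + j379.6 Ω
  Z3: Z = jωL = j·2771·0.02 = 0 + j55.42 Ω
Step 3 — With open output, the series arm Z2 and the output shunt Z3 appear in series to ground: Z2 + Z3 = 0 + j435 Ω.
Step 4 — Parallel with input shunt Z1: Z_in = Z1 || (Z2 + Z3) = 0 - j80.37 Ω = 80.37∠-90.0° Ω.
Step 5 — Power factor: PF = cos(φ) = Re(Z)/|Z| = 0/80.37 = 0.
Step 6 — Type: Im(Z) = -80.37 ⇒ leading (phase φ = -90.0°).

PF = 0 (leading, φ = -90.0°)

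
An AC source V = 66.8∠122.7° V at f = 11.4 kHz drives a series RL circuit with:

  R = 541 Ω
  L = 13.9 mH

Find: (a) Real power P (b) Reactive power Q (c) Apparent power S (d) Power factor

Step 1 — Angular frequency: ω = 2π·f = 2π·1.14e+04 = 7.163e+04 rad/s.
Step 2 — Component impedances:
  R: Z = R = 541 Ω
  L: Z = jωL = j·7.163e+04·0.0139 = 0 + j995.6 Ω
Step 3 — Series combination: Z_total = R + L = 541 + j995.6 Ω = 1133∠61.5° Ω.
Step 4 — Source phasor: V = 66.8∠122.7° V = -36.09 + j56.21 V.
Step 5 — Current: I = V / Z = 0.02838 + j0.05167 A = 0.05895∠61.2° A.
Step 6 — Complex power: S = V·I* = 1.88 + j3.46 VA.
Step 7 — Real power: P = Re(S) = 1.88 W.
Step 8 — Reactive power: Q = Im(S) = 3.46 VAR.
Step 9 — Apparent power: |S| = 3.938 VA.
Step 10 — Power factor: PF = P/|S| = 0.4774 (lagging).

(a) P = 1.88 W  (b) Q = 3.46 VAR  (c) S = 3.938 VA  (d) PF = 0.4774 (lagging)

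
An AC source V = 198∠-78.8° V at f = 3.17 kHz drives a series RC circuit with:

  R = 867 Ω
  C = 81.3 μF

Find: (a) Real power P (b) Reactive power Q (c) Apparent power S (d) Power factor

Step 1 — Angular frequency: ω = 2π·f = 2π·3170 = 1.992e+04 rad/s.
Step 2 — Component impedances:
  R: Z = R = 867 Ω
  C: Z = 1/(jωC) = -j/(ω·C) = 0 - j0.6175 Ω
Step 3 — Series combination: Z_total = R + C = 867 - j0.6175 Ω = 867∠-0.0° Ω.
Step 4 — Source phasor: V = 198∠-78.8° V = 38.46 - j194.2 V.
Step 5 — Current: I = V / Z = 0.04452 - j0.224 A = 0.2284∠-78.8° A.
Step 6 — Complex power: S = V·I* = 45.22 - j0.03221 VA.
Step 7 — Real power: P = Re(S) = 45.22 W.
Step 8 — Reactive power: Q = Im(S) = -0.03221 VAR.
Step 9 — Apparent power: |S| = 45.22 VA.
Step 10 — Power factor: PF = P/|S| = 1 (leading).

(a) P = 45.22 W  (b) Q = -0.03221 VAR  (c) S = 45.22 VA  (d) PF = 1 (leading)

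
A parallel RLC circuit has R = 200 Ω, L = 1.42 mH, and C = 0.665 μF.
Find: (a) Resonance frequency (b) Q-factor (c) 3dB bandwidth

Step 1 — Resonance: ω₀ = 1/√(LC) = 1/√(0.00142·6.65e-07) = 3.254e+04 rad/s.
Step 2 — f₀ = ω₀/(2π) = 5179 Hz.
Step 3 — Parallel Q: Q = R/(ω₀L) = 200/(3.254e+04·0.00142) = 4.328.
Step 4 — Bandwidth: Δω = ω₀/Q = 7519 rad/s; BW = Δω/(2π) = 1197 Hz.

(a) f₀ = 5179 Hz  (b) Q = 4.328  (c) BW = 1197 Hz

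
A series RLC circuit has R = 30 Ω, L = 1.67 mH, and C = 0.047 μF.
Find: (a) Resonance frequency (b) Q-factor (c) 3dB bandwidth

Step 1 — Resonance condition Im(Z)=0 gives ω₀ = 1/√(LC).
Step 2 — ω₀ = 1/√(0.00167·4.7e-08) = 1.129e+05 rad/s.
Step 3 — f₀ = ω₀/(2π) = 1.796e+04 Hz.
Step 4 — Series Q: Q = ω₀L/R = 1.129e+05·0.00167/30 = 6.283.
Step 5 — 3dB bandwidth: Δω = ω₀/Q = 1.796e+04 rad/s; BW = Δω/(2π) = 2859 Hz.

(a) f₀ = 1.796e+04 Hz  (b) Q = 6.283  (c) BW = 2859 Hz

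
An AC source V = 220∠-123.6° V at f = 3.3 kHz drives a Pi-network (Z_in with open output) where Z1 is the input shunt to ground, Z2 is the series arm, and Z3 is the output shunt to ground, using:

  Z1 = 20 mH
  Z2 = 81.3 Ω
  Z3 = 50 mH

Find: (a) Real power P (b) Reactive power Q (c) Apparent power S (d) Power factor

Step 1 — Angular frequency: ω = 2π·f = 2π·3300 = 2.073e+04 rad/s.
Step 2 — Component impedances:
  Z1: Z = jωL = j·2.073e+04·0.02 = 0 + j414.7 Ω
  Z2: Z = R = 81.3 Ω
  Z3: Z = jωL = j·2.073e+04·0.05 = 0 + j1037 Ω
Step 3 — With open output, the series arm Z2 and the output shunt Z3 appear in series to ground: Z2 + Z3 = 81.3 + j1037 Ω.
Step 4 — Parallel with input shunt Z1: Z_in = Z1 || (Z2 + Z3) = 6.616 + j296.6 Ω = 296.7∠88.7° Ω.
Step 5 — Source phasor: V = 220∠-123.6° V = -121.7 - j183.2 V.
Step 6 — Current: I = V / Z = -0.6267 + j0.3965 A = 0.7416∠147.7° A.
Step 7 — Complex power: S = V·I* = 3.639 + j163.1 VA.
Step 8 — Real power: P = Re(S) = 3.639 W.
Step 9 — Reactive power: Q = Im(S) = 163.1 VAR.
Step 10 — Apparent power: |S| = 163.2 VA.
Step 11 — Power factor: PF = P/|S| = 0.0223 (lagging).

(a) P = 3.639 W  (b) Q = 163.1 VAR  (c) S = 163.2 VA  (d) PF = 0.0223 (lagging)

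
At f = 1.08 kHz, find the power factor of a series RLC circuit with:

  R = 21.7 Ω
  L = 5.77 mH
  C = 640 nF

Step 1 — Angular frequency: ω = 2π·f = 2π·1080 = 6786 rad/s.
Step 2 — Component impedances:
  R: Z = R = 21.7 Ω
  L: Z = jωL = j·6786·0.00577 = 0 + j39.15 Ω
  C: Z = 1/(jωC) = -j/(ω·C) = 0 - j230.3 Ω
Step 3 — Series combination: Z_total = R + L + C = 21.7 - j191.1 Ω = 192.3∠-83.5° Ω.
Step 4 — Power factor: PF = cos(φ) = Re(Z)/|Z| = 21.7/192.3 = 0.1128.
Step 5 — Type: Im(Z) = -191.1 ⇒ leading (phase φ = -83.5°).

PF = 0.1128 (leading, φ = -83.5°)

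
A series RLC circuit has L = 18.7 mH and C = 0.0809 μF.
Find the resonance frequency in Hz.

Step 1 — Resonance condition Im(Z)=0 gives ω₀ = 1/√(LC).
Step 2 — ω₀ = 1/√(0.0187·8.09e-08) = 2.571e+04 rad/s.
Step 3 — f₀ = ω₀/(2π) = 4092 Hz.

f₀ = 4092 Hz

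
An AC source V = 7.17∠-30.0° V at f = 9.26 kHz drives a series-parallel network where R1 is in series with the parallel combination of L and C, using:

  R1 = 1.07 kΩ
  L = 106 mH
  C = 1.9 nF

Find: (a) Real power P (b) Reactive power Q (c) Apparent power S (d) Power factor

Step 1 — Angular frequency: ω = 2π·f = 2π·9260 = 5.818e+04 rad/s.
Step 2 — Component impedances:
  R1: Z = R = 1070 Ω
  L: Z = jωL = j·5.818e+04·0.106 = 0 + j6167 Ω
  C: Z = 1/(jωC) = -j/(ω·C) = 0 - j9046 Ω
Step 3 — Parallel branch: L || C = 1/(1/L + 1/C) = 0 + j1.938e+04 Ω.
Step 4 — Series with R1: Z_total = R1 + (L || C) = 1070 + j1.938e+04 Ω = 1.941e+04∠86.8° Ω.
Step 5 — Source phasor: V = 7.17∠-30.0° V = 6.209 - j3.585 V.
Step 6 — Current: I = V / Z = -0.0001668 - j0.0003296 A = 0.0003694∠-116.8° A.
Step 7 — Complex power: S = V·I* = 0.000146 + j0.002645 VA.
Step 8 — Real power: P = Re(S) = 0.000146 W.
Step 9 — Reactive power: Q = Im(S) = 0.002645 VAR.
Step 10 — Apparent power: |S| = 0.002649 VA.
Step 11 — Power factor: PF = P/|S| = 0.05513 (lagging).

(a) P = 0.000146 W  (b) Q = 0.002645 VAR  (c) S = 0.002649 VA  (d) PF = 0.05513 (lagging)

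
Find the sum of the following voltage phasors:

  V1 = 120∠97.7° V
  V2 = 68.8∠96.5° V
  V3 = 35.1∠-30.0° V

Step 1 — Convert each phasor to rectangular form:
  V1 = 120·(cos(97.7°) + j·sin(97.7°)) = -16.08 + j118.9 V
  V2 = 68.8·(cos(96.5°) + j·sin(96.5°)) = -7.788 + j68.36 V
  V3 = 35.1·(cos(-30.0°) + j·sin(-30.0°)) = 30.4 - j17.55 V
Step 2 — Sum components: V_total = 6.531 + j169.7 V.
Step 3 — Convert to polar: |V_total| = 169.9 V, ∠V_total = 87.8°.

V_total = 169.9∠87.8° V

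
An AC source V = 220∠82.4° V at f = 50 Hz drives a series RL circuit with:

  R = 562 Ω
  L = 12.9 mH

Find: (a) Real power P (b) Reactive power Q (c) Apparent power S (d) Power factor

Step 1 — Angular frequency: ω = 2π·f = 2π·50 = 314.2 rad/s.
Step 2 — Component impedances:
  R: Z = R = 562 Ω
  L: Z = jωL = j·314.2·0.0129 = 0 + j4.053 Ω
Step 3 — Series combination: Z_total = R + L = 562 + j4.053 Ω = 562∠0.4° Ω.
Step 4 — Source phasor: V = 220∠82.4° V = 29.1 + j218.1 V.
Step 5 — Current: I = V / Z = 0.05457 + j0.3876 A = 0.3914∠82.0° A.
Step 6 — Complex power: S = V·I* = 86.12 + j0.621 VA.
Step 7 — Real power: P = Re(S) = 86.12 W.
Step 8 — Reactive power: Q = Im(S) = 0.621 VAR.
Step 9 — Apparent power: |S| = 86.12 VA.
Step 10 — Power factor: PF = P/|S| = 1 (lagging).

(a) P = 86.12 W  (b) Q = 0.621 VAR  (c) S = 86.12 VA  (d) PF = 1 (lagging)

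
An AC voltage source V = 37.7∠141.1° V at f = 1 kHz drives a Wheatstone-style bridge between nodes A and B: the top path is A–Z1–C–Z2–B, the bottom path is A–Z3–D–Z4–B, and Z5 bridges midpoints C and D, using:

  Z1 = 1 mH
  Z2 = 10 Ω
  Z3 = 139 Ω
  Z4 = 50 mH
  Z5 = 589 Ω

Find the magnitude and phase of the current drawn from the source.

Step 1 — Angular frequency: ω = 2π·f = 2π·1000 = 6283 rad/s.
Step 2 — Component impedances:
  Z1: Z = jωL = j·6283·0.001 = 0 + j6.283 Ω
  Z2: Z = R = 10 Ω
  Z3: Z = R = 139 Ω
  Z4: Z = jωL = j·6283·0.05 = 0 + j314.2 Ω
  Z5: Z = R = 589 Ω
Step 3 — Bridge requires nodal analysis (the Z5 bridge couples midpoints C and D, so the two paths cannot be reduced to a simple series/parallel combination). Setting node B to ground and injecting 1 A at node A, the 3-node admittance system at A, C, D solves to V_A = Z_AB = 9.696 + j6.381 Ω = 11.61∠33.3° Ω.
Step 4 — Source phasor: V = 37.7∠141.1° V = -29.34 + j23.67 V.
Step 5 — Ohm's law: I = V / Z_total = (-29.34 + j23.67) / (9.696 + j6.381) = -0.9903 + j3.093 A.
Step 6 — Convert to polar: |I| = 3.248 A, ∠I = 107.8°.

I = 3.248∠107.8° A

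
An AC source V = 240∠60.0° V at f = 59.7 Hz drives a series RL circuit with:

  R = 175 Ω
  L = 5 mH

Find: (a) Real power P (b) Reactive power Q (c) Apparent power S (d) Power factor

Step 1 — Angular frequency: ω = 2π·f = 2π·59.7 = 375.1 rad/s.
Step 2 — Component impedances:
  R: Z = R = 175 Ω
  L: Z = jωL = j·375.1·0.005 = 0 + j1.876 Ω
Step 3 — Series combination: Z_total = R + L = 175 + j1.876 Ω = 175∠0.6° Ω.
Step 4 — Source phasor: V = 240∠60.0° V = 120 + j207.8 V.
Step 5 — Current: I = V / Z = 0.6984 + j1.18 A = 1.371∠59.4° A.
Step 6 — Complex power: S = V·I* = 329.1 + j3.527 VA.
Step 7 — Real power: P = Re(S) = 329.1 W.
Step 8 — Reactive power: Q = Im(S) = 3.527 VAR.
Step 9 — Apparent power: |S| = 329.1 VA.
Step 10 — Power factor: PF = P/|S| = 0.9999 (lagging).

(a) P = 329.1 W  (b) Q = 3.527 VAR  (c) S = 329.1 VA  (d) PF = 0.9999 (lagging)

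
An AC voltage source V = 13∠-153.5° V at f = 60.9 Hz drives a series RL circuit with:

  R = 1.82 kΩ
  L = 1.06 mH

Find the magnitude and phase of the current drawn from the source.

Step 1 — Angular frequency: ω = 2π·f = 2π·60.9 = 382.6 rad/s.
Step 2 — Component impedances:
  R: Z = R = 1820 Ω
  L: Z = jωL = j·382.6·0.00106 = 0 + j0.4056 Ω
Step 3 — Series combination: Z_total = R + L = 1820 + j0.4056 Ω = 1820∠0.0° Ω.
Step 4 — Source phasor: V = 13∠-153.5° V = -11.63 - j5.801 V.
Step 5 — Ohm's law: I = V / Z_total = (-11.63 - j5.801) / (1820 + j0.4056) = -0.006393 - j0.003186 A.
Step 6 — Convert to polar: |I| = 0.007143 A, ∠I = -153.5°.

I = 0.007143∠-153.5° A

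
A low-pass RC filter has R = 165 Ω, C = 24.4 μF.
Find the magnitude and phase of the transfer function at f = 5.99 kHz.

Step 1 — Angular frequency: ω = 2π·5990 = 3.764e+04 rad/s.
Step 2 — Transfer function: H(jω) = 1/(1 + jωRC).
Step 3 — Denominator: 1 + jωRC = 1 + j·3.764e+04·165·2.44e-05 = 1 + j151.5.
Step 4 — H = 4.355e-05 - j0.006599.
Step 5 — Magnitude: |H| = 0.006599 (-43.6 dB); phase: φ = -89.6°.

|H| = 0.006599 (-43.6 dB), φ = -89.6°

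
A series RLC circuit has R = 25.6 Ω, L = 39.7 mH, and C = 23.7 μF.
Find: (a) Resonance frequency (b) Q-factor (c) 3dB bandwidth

Step 1 — Resonance: ω₀ = 1/√(LC) = 1/√(0.0397·2.37e-05) = 1031 rad/s.
Step 2 — f₀ = ω₀/(2π) = 164.1 Hz.
Step 3 — Series Q: Q = ω₀L/R = 1031·0.0397/25.6 = 1.599.
Step 4 — Bandwidth: Δω = ω₀/Q = 644.8 rad/s; BW = Δω/(2π) = 102.6 Hz.

(a) f₀ = 164.1 Hz  (b) Q = 1.599  (c) BW = 102.6 Hz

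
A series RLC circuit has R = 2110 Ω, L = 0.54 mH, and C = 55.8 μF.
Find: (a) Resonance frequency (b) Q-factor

Step 1 — Resonance condition Im(Z)=0 gives ω₀ = 1/√(LC).
Step 2 — ω₀ = 1/√(0.00054·5.58e-05) = 5761 rad/s.
Step 3 — f₀ = ω₀/(2π) = 916.9 Hz.
Step 4 — Series Q: Q = ω₀L/R = 5761·0.00054/2110 = 0.001474.

(a) f₀ = 916.9 Hz  (b) Q = 0.001474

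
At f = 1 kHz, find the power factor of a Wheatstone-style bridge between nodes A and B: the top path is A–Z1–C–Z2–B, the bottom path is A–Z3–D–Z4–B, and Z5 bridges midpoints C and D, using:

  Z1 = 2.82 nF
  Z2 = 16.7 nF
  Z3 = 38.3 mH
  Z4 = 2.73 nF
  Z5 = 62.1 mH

Step 1 — Angular frequency: ω = 2π·f = 2π·1000 = 6283 rad/s.
Step 2 — Component impedances:
  Z1: Z = 1/(jωC) = -j/(ω·C) = 0 - j5.644e+04 Ω
  Z2: Z = 1/(jωC) = -j/(ω·C) = 0 - j9530 Ω
  Z3: Z = jωL = j·6283·0.0383 = 0 + j240.6 Ω
  Z4: Z = 1/(jωC) = -j/(ω·C) = 0 - j5.83e+04 Ω
  Z5: Z = jωL = j·6283·0.0621 = 0 + j390.2 Ω
Step 3 — Bridge requires nodal analysis (the Z5 bridge couples midpoints C and D, so the two paths cannot be reduced to a simple series/parallel combination). Setting node B to ground and injecting 1 A at node A, the 3-node admittance system at A, C, D solves to V_A = Z_AB = 0 - j7655 Ω = 7655∠-90.0° Ω.
Step 4 — Power factor: PF = cos(φ) = Re(Z)/|Z| = 0/7655 = 0.
Step 5 — Type: Im(Z) = -7655 ⇒ leading (phase φ = -90.0°).

PF = 0 (leading, φ = -90.0°)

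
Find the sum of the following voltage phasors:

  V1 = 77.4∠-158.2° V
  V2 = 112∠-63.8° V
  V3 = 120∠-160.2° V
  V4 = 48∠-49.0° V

Step 1 — Convert each phasor to rectangular form:
  V1 = 77.4·(cos(-158.2°) + j·sin(-158.2°)) = -71.86 - j28.74 V
  V2 = 112·(cos(-63.8°) + j·sin(-63.8°)) = 49.45 - j100.5 V
  V3 = 120·(cos(-160.2°) + j·sin(-160.2°)) = -112.9 - j40.65 V
  V4 = 48·(cos(-49.0°) + j·sin(-49.0°)) = 31.49 - j36.23 V
Step 2 — Sum components: V_total = -103.8 - j206.1 V.
Step 3 — Convert to polar: |V_total| = 230.8 V, ∠V_total = -116.7°.

V_total = 230.8∠-116.7° V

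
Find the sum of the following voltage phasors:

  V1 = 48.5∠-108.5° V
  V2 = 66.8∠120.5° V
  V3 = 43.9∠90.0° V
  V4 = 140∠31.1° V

Step 1 — Convert each phasor to rectangular form:
  V1 = 48.5·(cos(-108.5°) + j·sin(-108.5°)) = -15.39 - j45.99 V
  V2 = 66.8·(cos(120.5°) + j·sin(120.5°)) = -33.9 + j57.56 V
  V3 = 43.9·(cos(90.0°) + j·sin(90.0°)) = 0 + j43.9 V
  V4 = 140·(cos(31.1°) + j·sin(31.1°)) = 119.9 + j72.31 V
Step 2 — Sum components: V_total = 70.58 + j127.8 V.
Step 3 — Convert to polar: |V_total| = 146 V, ∠V_total = 61.1°.

V_total = 146∠61.1° V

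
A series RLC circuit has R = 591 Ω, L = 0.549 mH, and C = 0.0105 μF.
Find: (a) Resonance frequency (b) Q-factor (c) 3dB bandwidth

Step 1 — Resonance: ω₀ = 1/√(LC) = 1/√(0.000549·1.05e-08) = 4.165e+05 rad/s.
Step 2 — f₀ = ω₀/(2π) = 6.629e+04 Hz.
Step 3 — Series Q: Q = ω₀L/R = 4.165e+05·0.000549/591 = 0.3869.
Step 4 — Bandwidth: Δω = ω₀/Q = 1.077e+06 rad/s; BW = Δω/(2π) = 1.713e+05 Hz.

(a) f₀ = 6.629e+04 Hz  (b) Q = 0.3869  (c) BW = 1.713e+05 Hz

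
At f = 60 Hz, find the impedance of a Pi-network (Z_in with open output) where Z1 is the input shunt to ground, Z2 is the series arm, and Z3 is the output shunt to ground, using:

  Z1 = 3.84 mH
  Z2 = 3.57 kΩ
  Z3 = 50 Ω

Step 1 — Angular frequency: ω = 2π·f = 2π·60 = 377 rad/s.
Step 2 — Component impedances:
  Z1: Z = jωL = j·377·0.00384 = 0 + j1.448 Ω
  Z2: Z = R = 3570 Ω
  Z3: Z = R = 50 Ω
Step 3 — With open output, the series arm Z2 and the output shunt Z3 appear in series to ground: Z2 + Z3 = 3620 Ω.
Step 4 — Parallel with input shunt Z1: Z_in = Z1 || (Z2 + Z3) = 0.0005789 + j1.448 Ω = 1.448∠90.0° Ω.

Z = 0.0005789 + j1.448 Ω = 1.448∠90.0° Ω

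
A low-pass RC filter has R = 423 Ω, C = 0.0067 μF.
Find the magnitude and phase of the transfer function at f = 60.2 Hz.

Step 1 — Angular frequency: ω = 2π·60.2 = 378.2 rad/s.
Step 2 — Transfer function: H(jω) = 1/(1 + jωRC).
Step 3 — Denominator: 1 + jωRC = 1 + j·378.2·423·6.7e-09 = 1 + j0.001072.
Step 4 — H = 1 - j0.001072.
Step 5 — Magnitude: |H| = 1 (-0.0 dB); phase: φ = -0.1°.

|H| = 1 (-0.0 dB), φ = -0.1°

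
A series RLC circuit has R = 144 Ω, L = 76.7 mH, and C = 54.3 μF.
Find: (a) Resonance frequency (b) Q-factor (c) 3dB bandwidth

Step 1 — Resonance: ω₀ = 1/√(LC) = 1/√(0.0767·5.43e-05) = 490 rad/s.
Step 2 — f₀ = ω₀/(2π) = 77.99 Hz.
Step 3 — Series Q: Q = ω₀L/R = 490·0.0767/144 = 0.261.
Step 4 — Bandwidth: Δω = ω₀/Q = 1877 rad/s; BW = Δω/(2π) = 298.8 Hz.

(a) f₀ = 77.99 Hz  (b) Q = 0.261  (c) BW = 298.8 Hz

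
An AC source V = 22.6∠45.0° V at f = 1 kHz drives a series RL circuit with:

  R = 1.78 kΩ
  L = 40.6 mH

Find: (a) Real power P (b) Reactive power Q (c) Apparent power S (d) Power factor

Step 1 — Angular frequency: ω = 2π·f = 2π·1000 = 6283 rad/s.
Step 2 — Component impedances:
  R: Z = R = 1780 Ω
  L: Z = jωL = j·6283·0.0406 = 0 + j255.1 Ω
Step 3 — Series combination: Z_total = R + L = 1780 + j255.1 Ω = 1798∠8.2° Ω.
Step 4 — Source phasor: V = 22.6∠45.0° V = 15.98 + j15.98 V.
Step 5 — Current: I = V / Z = 0.01006 + j0.007536 A = 0.01257∠36.8° A.
Step 6 — Complex power: S = V·I* = 0.2812 + j0.0403 VA.
Step 7 — Real power: P = Re(S) = 0.2812 W.
Step 8 — Reactive power: Q = Im(S) = 0.0403 VAR.
Step 9 — Apparent power: |S| = 0.284 VA.
Step 10 — Power factor: PF = P/|S| = 0.9899 (lagging).

(a) P = 0.2812 W  (b) Q = 0.0403 VAR  (c) S = 0.284 VA  (d) PF = 0.9899 (lagging)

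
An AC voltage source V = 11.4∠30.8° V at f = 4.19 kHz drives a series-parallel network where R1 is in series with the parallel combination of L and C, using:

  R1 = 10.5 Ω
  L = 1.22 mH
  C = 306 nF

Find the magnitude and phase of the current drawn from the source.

Step 1 — Angular frequency: ω = 2π·f = 2π·4190 = 2.633e+04 rad/s.
Step 2 — Component impedances:
  R1: Z = R = 10.5 Ω
  L: Z = jωL = j·2.633e+04·0.00122 = 0 + j32.12 Ω
  C: Z = 1/(jωC) = -j/(ω·C) = 0 - j124.1 Ω
Step 3 — Parallel branch: L || C = 1/(1/L + 1/C) = 0 + j43.33 Ω.
Step 4 — Series with R1: Z_total = R1 + (L || C) = 10.5 + j43.33 Ω = 44.58∠76.4° Ω.
Step 5 — Source phasor: V = 11.4∠30.8° V = 9.792 + j5.837 V.
Step 6 — Ohm's law: I = V / Z_total = (9.792 + j5.837) / (10.5 + j43.33) = 0.179 - j0.1826 A.
Step 7 — Convert to polar: |I| = 0.2557 A, ∠I = -45.6°.

I = 0.2557∠-45.6° A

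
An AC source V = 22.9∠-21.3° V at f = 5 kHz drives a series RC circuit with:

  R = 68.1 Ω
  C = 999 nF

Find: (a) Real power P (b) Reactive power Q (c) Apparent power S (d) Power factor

Step 1 — Angular frequency: ω = 2π·f = 2π·5000 = 3.142e+04 rad/s.
Step 2 — Component impedances:
  R: Z = R = 68.1 Ω
  C: Z = 1/(jωC) = -j/(ω·C) = 0 - j31.86 Ω
Step 3 — Series combination: Z_total = R + C = 68.1 - j31.86 Ω = 75.19∠-25.1° Ω.
Step 4 — Source phasor: V = 22.9∠-21.3° V = 21.34 - j8.318 V.
Step 5 — Current: I = V / Z = 0.3039 + j0.02005 A = 0.3046∠3.8° A.
Step 6 — Complex power: S = V·I* = 6.318 - j2.956 VA.
Step 7 — Real power: P = Re(S) = 6.318 W.
Step 8 — Reactive power: Q = Im(S) = -2.956 VAR.
Step 9 — Apparent power: |S| = 6.975 VA.
Step 10 — Power factor: PF = P/|S| = 0.9058 (leading).

(a) P = 6.318 W  (b) Q = -2.956 VAR  (c) S = 6.975 VA  (d) PF = 0.9058 (leading)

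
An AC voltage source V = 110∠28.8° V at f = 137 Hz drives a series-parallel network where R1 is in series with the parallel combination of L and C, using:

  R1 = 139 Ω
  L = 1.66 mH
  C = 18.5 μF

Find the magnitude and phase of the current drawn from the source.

Step 1 — Angular frequency: ω = 2π·f = 2π·137 = 860.8 rad/s.
Step 2 — Component impedances:
  R1: Z = R = 139 Ω
  L: Z = jωL = j·860.8·0.00166 = 0 + j1.429 Ω
  C: Z = 1/(jωC) = -j/(ω·C) = 0 - j62.8 Ω
Step 3 — Parallel branch: L || C = 1/(1/L + 1/C) = 0 + j1.462 Ω.
Step 4 — Series with R1: Z_total = R1 + (L || C) = 139 + j1.462 Ω = 139∠0.6° Ω.
Step 5 — Source phasor: V = 110∠28.8° V = 96.39 + j52.99 V.
Step 6 — Ohm's law: I = V / Z_total = (96.39 + j52.99) / (139 + j1.462) = 0.6974 + j0.3739 A.
Step 7 — Convert to polar: |I| = 0.7913 A, ∠I = 28.2°.

I = 0.7913∠28.2° A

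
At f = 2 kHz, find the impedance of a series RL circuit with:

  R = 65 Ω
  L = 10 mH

Step 1 — Angular frequency: ω = 2π·f = 2π·2000 = 1.257e+04 rad/s.
Step 2 — Component impedances:
  R: Z = R = 65 Ω
  L: Z = jωL = j·1.257e+04·0.01 = 0 + j125.7 Ω
Step 3 — Series combination: Z_total = R + L = 65 + j125.7 Ω = 141.5∠62.6° Ω.

Z = 65 + j125.7 Ω = 141.5∠62.6° Ω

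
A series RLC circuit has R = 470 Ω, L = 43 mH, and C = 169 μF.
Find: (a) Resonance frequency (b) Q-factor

Step 1 — Resonance condition Im(Z)=0 gives ω₀ = 1/√(LC).
Step 2 — ω₀ = 1/√(0.043·0.000169) = 371 rad/s.
Step 3 — f₀ = ω₀/(2π) = 59.04 Hz.
Step 4 — Series Q: Q = ω₀L/R = 371·0.043/470 = 0.03394.

(a) f₀ = 59.04 Hz  (b) Q = 0.03394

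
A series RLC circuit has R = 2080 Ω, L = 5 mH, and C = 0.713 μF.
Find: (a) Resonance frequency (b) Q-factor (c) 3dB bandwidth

Step 1 — Resonance condition Im(Z)=0 gives ω₀ = 1/√(LC).
Step 2 — ω₀ = 1/√(0.005·7.13e-07) = 1.675e+04 rad/s.
Step 3 — f₀ = ω₀/(2π) = 2666 Hz.
Step 4 — Series Q: Q = ω₀L/R = 1.675e+04·0.005/2080 = 0.04026.
Step 5 — 3dB bandwidth: Δω = ω₀/Q = 4.16e+05 rad/s; BW = Δω/(2π) = 6.621e+04 Hz.

(a) f₀ = 2666 Hz  (b) Q = 0.04026  (c) BW = 6.621e+04 Hz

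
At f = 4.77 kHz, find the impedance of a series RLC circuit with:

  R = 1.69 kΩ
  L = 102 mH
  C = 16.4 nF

Step 1 — Angular frequency: ω = 2π·f = 2π·4770 = 2.997e+04 rad/s.
Step 2 — Component impedances:
  R: Z = R = 1690 Ω
  L: Z = jωL = j·2.997e+04·0.102 = 0 + j3057 Ω
  C: Z = 1/(jωC) = -j/(ω·C) = 0 - j2035 Ω
Step 3 — Series combination: Z_total = R + L + C = 1690 + j1023 Ω = 1975∠31.2° Ω.

Z = 1690 + j1023 Ω = 1975∠31.2° Ω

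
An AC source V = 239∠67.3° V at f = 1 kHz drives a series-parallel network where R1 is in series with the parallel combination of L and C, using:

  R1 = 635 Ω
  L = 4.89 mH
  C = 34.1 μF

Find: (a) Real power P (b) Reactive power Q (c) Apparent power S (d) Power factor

Step 1 — Angular frequency: ω = 2π·f = 2π·1000 = 6283 rad/s.
Step 2 — Component impedances:
  R1: Z = R = 635 Ω
  L: Z = jωL = j·6283·0.00489 = 0 + j30.72 Ω
  C: Z = 1/(jωC) = -j/(ω·C) = 0 - j4.667 Ω
Step 3 — Parallel branch: L || C = 1/(1/L + 1/C) = 0 - j5.503 Ω.
Step 4 — Series with R1: Z_total = R1 + (L || C) = 635 - j5.503 Ω = 635∠-0.5° Ω.
Step 5 — Source phasor: V = 239∠67.3° V = 92.23 + j220.5 V.
Step 6 — Current: I = V / Z = 0.1422 + j0.3485 A = 0.3764∠67.8° A.
Step 7 — Complex power: S = V·I* = 89.95 - j0.7795 VA.
Step 8 — Real power: P = Re(S) = 89.95 W.
Step 9 — Reactive power: Q = Im(S) = -0.7795 VAR.
Step 10 — Apparent power: |S| = 89.95 VA.
Step 11 — Power factor: PF = P/|S| = 1 (leading).

(a) P = 89.95 W  (b) Q = -0.7795 VAR  (c) S = 89.95 VA  (d) PF = 1 (leading)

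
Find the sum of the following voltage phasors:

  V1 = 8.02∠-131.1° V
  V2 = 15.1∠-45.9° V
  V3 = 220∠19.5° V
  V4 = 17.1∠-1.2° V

Step 1 — Convert each phasor to rectangular form:
  V1 = 8.02·(cos(-131.1°) + j·sin(-131.1°)) = -5.272 - j6.044 V
  V2 = 15.1·(cos(-45.9°) + j·sin(-45.9°)) = 10.51 - j10.84 V
  V3 = 220·(cos(19.5°) + j·sin(19.5°)) = 207.4 + j73.44 V
  V4 = 17.1·(cos(-1.2°) + j·sin(-1.2°)) = 17.1 - j0.3581 V
Step 2 — Sum components: V_total = 229.7 + j56.19 V.
Step 3 — Convert to polar: |V_total| = 236.5 V, ∠V_total = 13.7°.

V_total = 236.5∠13.7° V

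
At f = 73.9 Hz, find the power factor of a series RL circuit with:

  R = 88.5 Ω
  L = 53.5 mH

Step 1 — Angular frequency: ω = 2π·f = 2π·73.9 = 464.3 rad/s.
Step 2 — Component impedances:
  R: Z = R = 88.5 Ω
  L: Z = jωL = j·464.3·0.0535 = 0 + j24.84 Ω
Step 3 — Series combination: Z_total = R + L = 88.5 + j24.84 Ω = 91.92∠15.7° Ω.
Step 4 — Power factor: PF = cos(φ) = Re(Z)/|Z| = 88.5/91.92 = 0.9628.
Step 5 — Type: Im(Z) = 24.84 ⇒ lagging (phase φ = 15.7°).

PF = 0.9628 (lagging, φ = 15.7°)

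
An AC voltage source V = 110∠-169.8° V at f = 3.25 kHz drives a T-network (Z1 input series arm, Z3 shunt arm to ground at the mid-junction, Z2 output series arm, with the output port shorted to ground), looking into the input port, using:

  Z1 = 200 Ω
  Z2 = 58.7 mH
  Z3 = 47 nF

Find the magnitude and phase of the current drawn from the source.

Step 1 — Angular frequency: ω = 2π·f = 2π·3250 = 2.042e+04 rad/s.
Step 2 — Component impedances:
  Z1: Z = R = 200 Ω
  Z2: Z = jωL = j·2.042e+04·0.0587 = 0 + j1199 Ω
  Z3: Z = 1/(jωC) = -j/(ω·C) = 0 - j1042 Ω
Step 3 — With the output port shorted to ground, the output series arm Z2 runs from the junction to ground; the shunt arm Z3 also runs from the junction to ground. They appear in parallel: Z3 || Z2 = 0 - j7968 Ω.
Step 4 — Series with input arm Z1: Z_in = Z1 + (Z3 || Z2) = 200 - j7968 Ω = 7971∠-88.6° Ω.
Step 5 — Source phasor: V = 110∠-169.8° V = -108.3 - j19.48 V.
Step 6 — Ohm's law: I = V / Z_total = (-108.3 - j19.48) / (200 - j7968) = 0.002102 - j0.01364 A.
Step 7 — Convert to polar: |I| = 0.0138 A, ∠I = -81.2°.

I = 0.0138∠-81.2° A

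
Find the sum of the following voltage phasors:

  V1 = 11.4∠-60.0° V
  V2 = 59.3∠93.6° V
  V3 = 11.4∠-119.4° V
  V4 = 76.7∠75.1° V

Step 1 — Convert each phasor to rectangular form:
  V1 = 11.4·(cos(-60.0°) + j·sin(-60.0°)) = 5.7 - j9.873 V
  V2 = 59.3·(cos(93.6°) + j·sin(93.6°)) = -3.723 + j59.18 V
  V3 = 11.4·(cos(-119.4°) + j·sin(-119.4°)) = -5.596 - j9.932 V
  V4 = 76.7·(cos(75.1°) + j·sin(75.1°)) = 19.72 + j74.12 V
Step 2 — Sum components: V_total = 16.1 + j113.5 V.
Step 3 — Convert to polar: |V_total| = 114.6 V, ∠V_total = 81.9°.

V_total = 114.6∠81.9° V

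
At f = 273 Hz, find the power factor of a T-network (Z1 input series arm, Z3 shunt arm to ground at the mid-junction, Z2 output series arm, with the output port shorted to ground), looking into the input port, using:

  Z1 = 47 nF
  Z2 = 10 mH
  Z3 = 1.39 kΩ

Step 1 — Angular frequency: ω = 2π·f = 2π·273 = 1715 rad/s.
Step 2 — Component impedances:
  Z1: Z = 1/(jωC) = -j/(ω·C) = 0 - j1.24e+04 Ω
  Z2: Z = jωL = j·1715·0.01 = 0 + j17.15 Ω
  Z3: Z = R = 1390 Ω
Step 3 — With the output port shorted to ground, the output series arm Z2 runs from the junction to ground; the shunt arm Z3 also runs from the junction to ground. They appear in parallel: Z3 || Z2 = 0.2116 + j17.15 Ω.
Step 4 — Series with input arm Z1: Z_in = Z1 + (Z3 || Z2) = 0.2116 - j1.239e+04 Ω = 1.239e+04∠-90.0° Ω.
Step 5 — Power factor: PF = cos(φ) = Re(Z)/|Z| = 0.21164/12387 = 1.709e-05.
Step 6 — Type: Im(Z) = -1.239e+04 ⇒ leading (phase φ = -90.0°).

PF = 1.709e-05 (leading, φ = -90.0°)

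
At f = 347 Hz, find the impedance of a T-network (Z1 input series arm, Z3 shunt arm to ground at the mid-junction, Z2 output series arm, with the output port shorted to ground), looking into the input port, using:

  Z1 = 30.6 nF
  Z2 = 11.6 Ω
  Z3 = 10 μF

Step 1 — Angular frequency: ω = 2π·f = 2π·347 = 2180 rad/s.
Step 2 — Component impedances:
  Z1: Z = 1/(jωC) = -j/(ω·C) = 0 - j1.499e+04 Ω
  Z2: Z = R = 11.6 Ω
  Z3: Z = 1/(jωC) = -j/(ω·C) = 0 - j45.87 Ω
Step 3 — With the output port shorted to ground, the output series arm Z2 runs from the junction to ground; the shunt arm Z3 also runs from the junction to ground. They appear in parallel: Z3 || Z2 = 10.9 - j2.757 Ω.
Step 4 — Series with input arm Z1: Z_in = Z1 + (Z3 || Z2) = 10.9 - j1.499e+04 Ω = 1.499e+04∠-90.0° Ω.

Z = 10.9 - j1.499e+04 Ω = 1.499e+04∠-90.0° Ω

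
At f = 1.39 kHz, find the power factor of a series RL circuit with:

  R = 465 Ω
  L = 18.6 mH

Step 1 — Angular frequency: ω = 2π·f = 2π·1390 = 8734 rad/s.
Step 2 — Component impedances:
  R: Z = R = 465 Ω
  L: Z = jωL = j·8734·0.0186 = 0 + j162.4 Ω
Step 3 — Series combination: Z_total = R + L = 465 + j162.4 Ω = 492.6∠19.3° Ω.
Step 4 — Power factor: PF = cos(φ) = Re(Z)/|Z| = 465/492.558 = 0.9441.
Step 5 — Type: Im(Z) = 162.4 ⇒ lagging (phase φ = 19.3°).

PF = 0.9441 (lagging, φ = 19.3°)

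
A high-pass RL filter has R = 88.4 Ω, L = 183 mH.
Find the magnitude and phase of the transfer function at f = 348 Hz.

Step 1 — Angular frequency: ω = 2π·348 = 2187 rad/s.
Step 2 — Transfer function: H(jω) = jωL/(R + jωL).
Step 3 — Numerator jωL = j·400.1; denominator R + jωL = 88.4 + j400.1.
Step 4 — H = 0.9535 + j0.2106.
Step 5 — Magnitude: |H| = 0.9765 (-0.2 dB); phase: φ = 12.5°.

|H| = 0.9765 (-0.2 dB), φ = 12.5°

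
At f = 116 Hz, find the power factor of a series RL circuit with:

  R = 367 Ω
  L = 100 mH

Step 1 — Angular frequency: ω = 2π·f = 2π·116 = 728.8 rad/s.
Step 2 — Component impedances:
  R: Z = R = 367 Ω
  L: Z = jωL = j·728.8·0.1 = 0 + j72.88 Ω
Step 3 — Series combination: Z_total = R + L = 367 + j72.88 Ω = 374.2∠11.2° Ω.
Step 4 — Power factor: PF = cos(φ) = Re(Z)/|Z| = 367/374.2 = 0.9808.
Step 5 — Type: Im(Z) = 72.88 ⇒ lagging (phase φ = 11.2°).

PF = 0.9808 (lagging, φ = 11.2°)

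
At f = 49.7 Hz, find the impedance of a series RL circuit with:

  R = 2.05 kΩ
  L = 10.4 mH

Step 1 — Angular frequency: ω = 2π·f = 2π·49.7 = 312.3 rad/s.
Step 2 — Component impedances:
  R: Z = R = 2050 Ω
  L: Z = jωL = j·312.3·0.0104 = 0 + j3.248 Ω
Step 3 — Series combination: Z_total = R + L = 2050 + j3.248 Ω = 2050∠0.1° Ω.

Z = 2050 + j3.248 Ω = 2050∠0.1° Ω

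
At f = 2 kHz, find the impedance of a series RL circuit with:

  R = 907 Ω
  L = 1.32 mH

Step 1 — Angular frequency: ω = 2π·f = 2π·2000 = 1.257e+04 rad/s.
Step 2 — Component impedances:
  R: Z = R = 907 Ω
  L: Z = jωL = j·1.257e+04·0.00132 = 0 + j16.59 Ω
Step 3 — Series combination: Z_total = R + L = 907 + j16.59 Ω = 907.2∠1.0° Ω.

Z = 907 + j16.59 Ω = 907.2∠1.0° Ω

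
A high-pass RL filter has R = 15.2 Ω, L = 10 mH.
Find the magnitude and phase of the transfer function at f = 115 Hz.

Step 1 — Angular frequency: ω = 2π·115 = 722.6 rad/s.
Step 2 — Transfer function: H(jω) = jωL/(R + jωL).
Step 3 — Numerator jωL = j·7.226; denominator R + jωL = 15.2 + j7.226.
Step 4 — H = 0.1843 + j0.3877.
Step 5 — Magnitude: |H| = 0.4293 (-7.3 dB); phase: φ = 64.6°.

|H| = 0.4293 (-7.3 dB), φ = 64.6°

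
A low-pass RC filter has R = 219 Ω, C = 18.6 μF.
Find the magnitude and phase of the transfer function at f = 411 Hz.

Step 1 — Angular frequency: ω = 2π·411 = 2582 rad/s.
Step 2 — Transfer function: H(jω) = 1/(1 + jωRC).
Step 3 — Denominator: 1 + jωRC = 1 + j·2582·219·1.86e-05 = 1 + j10.52.
Step 4 — H = 0.008956 - j0.09421.
Step 5 — Magnitude: |H| = 0.09464 (-20.5 dB); phase: φ = -84.6°.

|H| = 0.09464 (-20.5 dB), φ = -84.6°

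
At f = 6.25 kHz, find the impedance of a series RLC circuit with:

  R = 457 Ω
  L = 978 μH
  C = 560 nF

Step 1 — Angular frequency: ω = 2π·f = 2π·6250 = 3.927e+04 rad/s.
Step 2 — Component impedances:
  R: Z = R = 457 Ω
  L: Z = jωL = j·3.927e+04·0.000978 = 0 + j38.41 Ω
  C: Z = 1/(jωC) = -j/(ω·C) = 0 - j45.47 Ω
Step 3 — Series combination: Z_total = R + L + C = 457 - j7.067 Ω = 457.1∠-0.9° Ω.

Z = 457 - j7.067 Ω = 457.1∠-0.9° Ω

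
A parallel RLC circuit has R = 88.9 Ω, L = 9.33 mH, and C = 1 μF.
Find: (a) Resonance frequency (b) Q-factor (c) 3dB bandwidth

Step 1 — Resonance: ω₀ = 1/√(LC) = 1/√(0.00933·1e-06) = 1.035e+04 rad/s.
Step 2 — f₀ = ω₀/(2π) = 1648 Hz.
Step 3 — Parallel Q: Q = R/(ω₀L) = 88.9/(1.035e+04·0.00933) = 0.9204.
Step 4 — Bandwidth: Δω = ω₀/Q = 1.125e+04 rad/s; BW = Δω/(2π) = 1790 Hz.

(a) f₀ = 1648 Hz  (b) Q = 0.9204  (c) BW = 1790 Hz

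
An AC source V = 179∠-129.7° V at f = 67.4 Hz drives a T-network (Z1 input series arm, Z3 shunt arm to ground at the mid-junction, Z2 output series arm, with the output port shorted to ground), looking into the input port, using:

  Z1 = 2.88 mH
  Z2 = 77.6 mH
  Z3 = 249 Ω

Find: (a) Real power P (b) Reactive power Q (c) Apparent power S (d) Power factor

Step 1 — Angular frequency: ω = 2π·f = 2π·67.4 = 423.5 rad/s.
Step 2 — Component impedances:
  Z1: Z = jωL = j·423.5·0.00288 = 0 + j1.22 Ω
  Z2: Z = jωL = j·423.5·0.0776 = 0 + j32.86 Ω
  Z3: Z = R = 249 Ω
Step 3 — With the output port shorted to ground, the output series arm Z2 runs from the junction to ground; the shunt arm Z3 also runs from the junction to ground. They appear in parallel: Z3 || Z2 = 4.263 + j32.3 Ω.
Step 4 — Series with input arm Z1: Z_in = Z1 + (Z3 || Z2) = 4.263 + j33.52 Ω = 33.79∠82.8° Ω.
Step 5 — Source phasor: V = 179∠-129.7° V = -114.3 - j137.7 V.
Step 6 — Current: I = V / Z = -4.47 + j2.843 A = 5.297∠147.5° A.
Step 7 — Complex power: S = V·I* = 119.6 + j940.7 VA.
Step 8 — Real power: P = Re(S) = 119.6 W.
Step 9 — Reactive power: Q = Im(S) = 940.7 VAR.
Step 10 — Apparent power: |S| = 948.3 VA.
Step 11 — Power factor: PF = P/|S| = 0.1262 (lagging).

(a) P = 119.6 W  (b) Q = 940.7 VAR  (c) S = 948.3 VA  (d) PF = 0.1262 (lagging)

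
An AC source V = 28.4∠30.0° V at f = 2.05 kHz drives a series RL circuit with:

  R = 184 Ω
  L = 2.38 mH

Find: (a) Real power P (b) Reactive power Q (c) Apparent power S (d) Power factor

Step 1 — Angular frequency: ω = 2π·f = 2π·2050 = 1.288e+04 rad/s.
Step 2 — Component impedances:
  R: Z = R = 184 Ω
  L: Z = jωL = j·1.288e+04·0.00238 = 0 + j30.66 Ω
Step 3 — Series combination: Z_total = R + L = 184 + j30.66 Ω = 186.5∠9.5° Ω.
Step 4 — Source phasor: V = 28.4∠30.0° V = 24.6 + j14.2 V.
Step 5 — Current: I = V / Z = 0.1426 + j0.05342 A = 0.1522∠20.5° A.
Step 6 — Complex power: S = V·I* = 4.265 + j0.7106 VA.
Step 7 — Real power: P = Re(S) = 4.265 W.
Step 8 — Reactive power: Q = Im(S) = 0.7106 VAR.
Step 9 — Apparent power: |S| = 4.324 VA.
Step 10 — Power factor: PF = P/|S| = 0.9864 (lagging).

(a) P = 4.265 W  (b) Q = 0.7106 VAR  (c) S = 4.324 VA  (d) PF = 0.9864 (lagging)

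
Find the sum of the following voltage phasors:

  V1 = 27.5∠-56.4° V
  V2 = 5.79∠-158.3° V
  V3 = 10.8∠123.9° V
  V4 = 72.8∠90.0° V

Step 1 — Convert each phasor to rectangular form:
  V1 = 27.5·(cos(-56.4°) + j·sin(-56.4°)) = 15.22 - j22.91 V
  V2 = 5.79·(cos(-158.3°) + j·sin(-158.3°)) = -5.38 - j2.141 V
  V3 = 10.8·(cos(123.9°) + j·sin(123.9°)) = -6.024 + j8.964 V
  V4 = 72.8·(cos(90.0°) + j·sin(90.0°)) = 0 + j72.8 V
Step 2 — Sum components: V_total = 3.815 + j56.72 V.
Step 3 — Convert to polar: |V_total| = 56.85 V, ∠V_total = 86.2°.

V_total = 56.85∠86.2° V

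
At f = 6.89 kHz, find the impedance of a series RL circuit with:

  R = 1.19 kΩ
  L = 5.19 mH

Step 1 — Angular frequency: ω = 2π·f = 2π·6890 = 4.329e+04 rad/s.
Step 2 — Component impedances:
  R: Z = R = 1190 Ω
  L: Z = jωL = j·4.329e+04·0.00519 = 0 + j224.7 Ω
Step 3 — Series combination: Z_total = R + L = 1190 + j224.7 Ω = 1211∠10.7° Ω.

Z = 1190 + j224.7 Ω = 1211∠10.7° Ω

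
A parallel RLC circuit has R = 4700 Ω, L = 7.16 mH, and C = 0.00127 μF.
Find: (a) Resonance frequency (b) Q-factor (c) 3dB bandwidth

Step 1 — Resonance: ω₀ = 1/√(LC) = 1/√(0.00716·1.27e-09) = 3.316e+05 rad/s.
Step 2 — f₀ = ω₀/(2π) = 5.278e+04 Hz.
Step 3 — Parallel Q: Q = R/(ω₀L) = 4700/(3.316e+05·0.00716) = 1.979.
Step 4 — Bandwidth: Δω = ω₀/Q = 1.675e+05 rad/s; BW = Δω/(2π) = 2.666e+04 Hz.

(a) f₀ = 5.278e+04 Hz  (b) Q = 1.979  (c) BW = 2.666e+04 Hz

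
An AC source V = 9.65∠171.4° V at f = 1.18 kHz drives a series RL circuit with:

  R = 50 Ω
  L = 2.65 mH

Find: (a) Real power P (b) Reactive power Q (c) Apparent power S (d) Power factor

Step 1 — Angular frequency: ω = 2π·f = 2π·1180 = 7414 rad/s.
Step 2 — Component impedances:
  R: Z = R = 50 Ω
  L: Z = jωL = j·7414·0.00265 = 0 + j19.65 Ω
Step 3 — Series combination: Z_total = R + L = 50 + j19.65 Ω = 53.72∠21.5° Ω.
Step 4 — Source phasor: V = 9.65∠171.4° V = -9.541 + j1.443 V.
Step 5 — Current: I = V / Z = -0.1555 + j0.08996 A = 0.1796∠149.9° A.
Step 6 — Complex power: S = V·I* = 1.613 + j0.634 VA.
Step 7 — Real power: P = Re(S) = 1.613 W.
Step 8 — Reactive power: Q = Im(S) = 0.634 VAR.
Step 9 — Apparent power: |S| = 1.733 VA.
Step 10 — Power factor: PF = P/|S| = 0.9307 (lagging).

(a) P = 1.613 W  (b) Q = 0.634 VAR  (c) S = 1.733 VA  (d) PF = 0.9307 (lagging)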